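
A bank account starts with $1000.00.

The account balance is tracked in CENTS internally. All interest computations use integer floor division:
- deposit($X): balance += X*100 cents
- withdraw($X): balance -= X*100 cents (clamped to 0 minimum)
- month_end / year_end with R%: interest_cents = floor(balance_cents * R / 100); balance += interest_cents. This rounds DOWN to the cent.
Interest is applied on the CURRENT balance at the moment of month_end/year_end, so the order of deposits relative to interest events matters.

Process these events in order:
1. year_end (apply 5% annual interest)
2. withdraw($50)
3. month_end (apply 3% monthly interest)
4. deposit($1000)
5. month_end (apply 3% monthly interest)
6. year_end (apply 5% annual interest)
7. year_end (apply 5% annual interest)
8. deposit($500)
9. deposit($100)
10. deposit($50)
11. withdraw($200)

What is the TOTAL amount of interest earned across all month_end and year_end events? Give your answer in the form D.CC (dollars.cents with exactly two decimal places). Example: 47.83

Answer: 355.21

Derivation:
After 1 (year_end (apply 5% annual interest)): balance=$1050.00 total_interest=$50.00
After 2 (withdraw($50)): balance=$1000.00 total_interest=$50.00
After 3 (month_end (apply 3% monthly interest)): balance=$1030.00 total_interest=$80.00
After 4 (deposit($1000)): balance=$2030.00 total_interest=$80.00
After 5 (month_end (apply 3% monthly interest)): balance=$2090.90 total_interest=$140.90
After 6 (year_end (apply 5% annual interest)): balance=$2195.44 total_interest=$245.44
After 7 (year_end (apply 5% annual interest)): balance=$2305.21 total_interest=$355.21
After 8 (deposit($500)): balance=$2805.21 total_interest=$355.21
After 9 (deposit($100)): balance=$2905.21 total_interest=$355.21
After 10 (deposit($50)): balance=$2955.21 total_interest=$355.21
After 11 (withdraw($200)): balance=$2755.21 total_interest=$355.21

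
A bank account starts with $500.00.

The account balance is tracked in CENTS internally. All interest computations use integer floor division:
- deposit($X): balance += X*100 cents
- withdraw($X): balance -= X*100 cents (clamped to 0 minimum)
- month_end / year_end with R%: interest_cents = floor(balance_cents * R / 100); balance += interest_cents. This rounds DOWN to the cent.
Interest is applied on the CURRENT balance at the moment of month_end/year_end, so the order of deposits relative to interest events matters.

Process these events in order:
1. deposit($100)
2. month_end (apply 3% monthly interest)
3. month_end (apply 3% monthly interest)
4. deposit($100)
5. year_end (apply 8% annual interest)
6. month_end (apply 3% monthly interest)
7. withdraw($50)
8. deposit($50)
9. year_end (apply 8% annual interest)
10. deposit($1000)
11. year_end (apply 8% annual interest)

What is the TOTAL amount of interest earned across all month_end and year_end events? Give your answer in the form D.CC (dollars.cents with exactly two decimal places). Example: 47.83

Answer: 335.64

Derivation:
After 1 (deposit($100)): balance=$600.00 total_interest=$0.00
After 2 (month_end (apply 3% monthly interest)): balance=$618.00 total_interest=$18.00
After 3 (month_end (apply 3% monthly interest)): balance=$636.54 total_interest=$36.54
After 4 (deposit($100)): balance=$736.54 total_interest=$36.54
After 5 (year_end (apply 8% annual interest)): balance=$795.46 total_interest=$95.46
After 6 (month_end (apply 3% monthly interest)): balance=$819.32 total_interest=$119.32
After 7 (withdraw($50)): balance=$769.32 total_interest=$119.32
After 8 (deposit($50)): balance=$819.32 total_interest=$119.32
After 9 (year_end (apply 8% annual interest)): balance=$884.86 total_interest=$184.86
After 10 (deposit($1000)): balance=$1884.86 total_interest=$184.86
After 11 (year_end (apply 8% annual interest)): balance=$2035.64 total_interest=$335.64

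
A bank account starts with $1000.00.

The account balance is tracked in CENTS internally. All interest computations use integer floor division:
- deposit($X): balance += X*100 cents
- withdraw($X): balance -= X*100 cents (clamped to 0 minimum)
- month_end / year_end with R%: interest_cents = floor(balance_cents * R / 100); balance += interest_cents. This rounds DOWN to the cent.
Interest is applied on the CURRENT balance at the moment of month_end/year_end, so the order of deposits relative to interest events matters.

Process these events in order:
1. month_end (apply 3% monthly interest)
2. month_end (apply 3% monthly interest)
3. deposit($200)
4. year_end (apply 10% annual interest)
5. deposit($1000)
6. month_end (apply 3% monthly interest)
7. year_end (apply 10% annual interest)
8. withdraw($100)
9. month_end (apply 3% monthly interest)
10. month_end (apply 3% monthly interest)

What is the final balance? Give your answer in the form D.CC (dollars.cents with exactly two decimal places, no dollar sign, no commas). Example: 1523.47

Answer: 2763.04

Derivation:
After 1 (month_end (apply 3% monthly interest)): balance=$1030.00 total_interest=$30.00
After 2 (month_end (apply 3% monthly interest)): balance=$1060.90 total_interest=$60.90
After 3 (deposit($200)): balance=$1260.90 total_interest=$60.90
After 4 (year_end (apply 10% annual interest)): balance=$1386.99 total_interest=$186.99
After 5 (deposit($1000)): balance=$2386.99 total_interest=$186.99
After 6 (month_end (apply 3% monthly interest)): balance=$2458.59 total_interest=$258.59
After 7 (year_end (apply 10% annual interest)): balance=$2704.44 total_interest=$504.44
After 8 (withdraw($100)): balance=$2604.44 total_interest=$504.44
After 9 (month_end (apply 3% monthly interest)): balance=$2682.57 total_interest=$582.57
After 10 (month_end (apply 3% monthly interest)): balance=$2763.04 total_interest=$663.04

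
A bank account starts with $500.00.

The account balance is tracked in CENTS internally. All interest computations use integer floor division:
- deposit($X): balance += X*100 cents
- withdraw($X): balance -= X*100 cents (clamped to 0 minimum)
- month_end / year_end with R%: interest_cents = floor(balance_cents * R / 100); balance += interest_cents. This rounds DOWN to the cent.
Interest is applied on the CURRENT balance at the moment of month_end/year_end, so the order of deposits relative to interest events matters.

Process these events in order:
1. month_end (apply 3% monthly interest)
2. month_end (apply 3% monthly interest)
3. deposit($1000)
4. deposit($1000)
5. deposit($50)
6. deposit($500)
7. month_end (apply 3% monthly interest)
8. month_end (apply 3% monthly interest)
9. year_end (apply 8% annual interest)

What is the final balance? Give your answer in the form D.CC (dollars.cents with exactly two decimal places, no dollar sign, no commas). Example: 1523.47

Answer: 3529.48

Derivation:
After 1 (month_end (apply 3% monthly interest)): balance=$515.00 total_interest=$15.00
After 2 (month_end (apply 3% monthly interest)): balance=$530.45 total_interest=$30.45
After 3 (deposit($1000)): balance=$1530.45 total_interest=$30.45
After 4 (deposit($1000)): balance=$2530.45 total_interest=$30.45
After 5 (deposit($50)): balance=$2580.45 total_interest=$30.45
After 6 (deposit($500)): balance=$3080.45 total_interest=$30.45
After 7 (month_end (apply 3% monthly interest)): balance=$3172.86 total_interest=$122.86
After 8 (month_end (apply 3% monthly interest)): balance=$3268.04 total_interest=$218.04
After 9 (year_end (apply 8% annual interest)): balance=$3529.48 total_interest=$479.48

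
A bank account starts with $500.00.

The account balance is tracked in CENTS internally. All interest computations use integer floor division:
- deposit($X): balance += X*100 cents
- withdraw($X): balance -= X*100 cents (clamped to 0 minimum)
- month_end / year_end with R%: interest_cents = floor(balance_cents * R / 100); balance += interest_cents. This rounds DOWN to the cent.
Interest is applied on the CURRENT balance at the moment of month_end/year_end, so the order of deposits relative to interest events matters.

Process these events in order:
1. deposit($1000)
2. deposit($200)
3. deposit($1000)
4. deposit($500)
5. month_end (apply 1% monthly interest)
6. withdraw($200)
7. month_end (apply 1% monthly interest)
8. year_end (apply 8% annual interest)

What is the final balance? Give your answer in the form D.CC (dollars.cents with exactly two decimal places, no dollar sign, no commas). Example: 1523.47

After 1 (deposit($1000)): balance=$1500.00 total_interest=$0.00
After 2 (deposit($200)): balance=$1700.00 total_interest=$0.00
After 3 (deposit($1000)): balance=$2700.00 total_interest=$0.00
After 4 (deposit($500)): balance=$3200.00 total_interest=$0.00
After 5 (month_end (apply 1% monthly interest)): balance=$3232.00 total_interest=$32.00
After 6 (withdraw($200)): balance=$3032.00 total_interest=$32.00
After 7 (month_end (apply 1% monthly interest)): balance=$3062.32 total_interest=$62.32
After 8 (year_end (apply 8% annual interest)): balance=$3307.30 total_interest=$307.30

Answer: 3307.30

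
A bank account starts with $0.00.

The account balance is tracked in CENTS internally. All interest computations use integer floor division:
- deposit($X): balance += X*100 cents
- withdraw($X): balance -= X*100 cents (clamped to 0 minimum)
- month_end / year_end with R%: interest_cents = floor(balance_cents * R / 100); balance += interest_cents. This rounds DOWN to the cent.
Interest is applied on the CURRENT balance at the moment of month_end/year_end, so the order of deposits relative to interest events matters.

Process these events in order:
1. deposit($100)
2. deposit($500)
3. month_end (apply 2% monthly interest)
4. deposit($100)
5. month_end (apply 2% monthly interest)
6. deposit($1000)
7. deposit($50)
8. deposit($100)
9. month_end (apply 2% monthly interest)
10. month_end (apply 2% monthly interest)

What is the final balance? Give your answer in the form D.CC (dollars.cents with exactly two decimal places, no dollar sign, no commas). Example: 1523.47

After 1 (deposit($100)): balance=$100.00 total_interest=$0.00
After 2 (deposit($500)): balance=$600.00 total_interest=$0.00
After 3 (month_end (apply 2% monthly interest)): balance=$612.00 total_interest=$12.00
After 4 (deposit($100)): balance=$712.00 total_interest=$12.00
After 5 (month_end (apply 2% monthly interest)): balance=$726.24 total_interest=$26.24
After 6 (deposit($1000)): balance=$1726.24 total_interest=$26.24
After 7 (deposit($50)): balance=$1776.24 total_interest=$26.24
After 8 (deposit($100)): balance=$1876.24 total_interest=$26.24
After 9 (month_end (apply 2% monthly interest)): balance=$1913.76 total_interest=$63.76
After 10 (month_end (apply 2% monthly interest)): balance=$1952.03 total_interest=$102.03

Answer: 1952.03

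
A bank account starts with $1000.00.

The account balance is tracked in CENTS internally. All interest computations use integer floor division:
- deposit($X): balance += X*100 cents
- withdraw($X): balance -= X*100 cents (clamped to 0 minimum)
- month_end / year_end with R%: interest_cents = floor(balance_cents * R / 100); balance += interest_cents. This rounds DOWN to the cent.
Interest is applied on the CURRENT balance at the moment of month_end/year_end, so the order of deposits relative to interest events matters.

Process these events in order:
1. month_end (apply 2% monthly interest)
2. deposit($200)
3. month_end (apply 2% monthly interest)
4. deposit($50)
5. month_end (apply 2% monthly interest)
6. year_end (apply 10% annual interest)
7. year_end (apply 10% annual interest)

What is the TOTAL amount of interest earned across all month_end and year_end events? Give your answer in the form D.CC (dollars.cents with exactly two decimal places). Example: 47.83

After 1 (month_end (apply 2% monthly interest)): balance=$1020.00 total_interest=$20.00
After 2 (deposit($200)): balance=$1220.00 total_interest=$20.00
After 3 (month_end (apply 2% monthly interest)): balance=$1244.40 total_interest=$44.40
After 4 (deposit($50)): balance=$1294.40 total_interest=$44.40
After 5 (month_end (apply 2% monthly interest)): balance=$1320.28 total_interest=$70.28
After 6 (year_end (apply 10% annual interest)): balance=$1452.30 total_interest=$202.30
After 7 (year_end (apply 10% annual interest)): balance=$1597.53 total_interest=$347.53

Answer: 347.53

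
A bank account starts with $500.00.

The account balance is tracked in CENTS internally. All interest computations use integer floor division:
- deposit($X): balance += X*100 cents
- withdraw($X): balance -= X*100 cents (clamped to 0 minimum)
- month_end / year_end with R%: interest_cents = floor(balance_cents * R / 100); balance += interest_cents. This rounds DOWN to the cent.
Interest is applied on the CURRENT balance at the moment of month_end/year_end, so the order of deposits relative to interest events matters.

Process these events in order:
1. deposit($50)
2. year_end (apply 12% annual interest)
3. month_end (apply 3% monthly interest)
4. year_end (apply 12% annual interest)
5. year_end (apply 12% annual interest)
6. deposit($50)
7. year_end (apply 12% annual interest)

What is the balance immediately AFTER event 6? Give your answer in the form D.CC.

After 1 (deposit($50)): balance=$550.00 total_interest=$0.00
After 2 (year_end (apply 12% annual interest)): balance=$616.00 total_interest=$66.00
After 3 (month_end (apply 3% monthly interest)): balance=$634.48 total_interest=$84.48
After 4 (year_end (apply 12% annual interest)): balance=$710.61 total_interest=$160.61
After 5 (year_end (apply 12% annual interest)): balance=$795.88 total_interest=$245.88
After 6 (deposit($50)): balance=$845.88 total_interest=$245.88

Answer: 845.88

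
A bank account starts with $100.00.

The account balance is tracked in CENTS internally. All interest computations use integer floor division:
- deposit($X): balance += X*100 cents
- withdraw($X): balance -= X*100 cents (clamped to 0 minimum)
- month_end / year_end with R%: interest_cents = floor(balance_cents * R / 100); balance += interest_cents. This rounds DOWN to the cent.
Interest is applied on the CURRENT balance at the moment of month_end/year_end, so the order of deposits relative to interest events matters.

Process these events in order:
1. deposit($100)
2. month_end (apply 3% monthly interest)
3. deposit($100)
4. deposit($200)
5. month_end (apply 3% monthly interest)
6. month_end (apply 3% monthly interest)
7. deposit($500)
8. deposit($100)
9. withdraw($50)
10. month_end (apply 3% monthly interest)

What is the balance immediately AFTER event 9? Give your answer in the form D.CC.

Answer: 1086.81

Derivation:
After 1 (deposit($100)): balance=$200.00 total_interest=$0.00
After 2 (month_end (apply 3% monthly interest)): balance=$206.00 total_interest=$6.00
After 3 (deposit($100)): balance=$306.00 total_interest=$6.00
After 4 (deposit($200)): balance=$506.00 total_interest=$6.00
After 5 (month_end (apply 3% monthly interest)): balance=$521.18 total_interest=$21.18
After 6 (month_end (apply 3% monthly interest)): balance=$536.81 total_interest=$36.81
After 7 (deposit($500)): balance=$1036.81 total_interest=$36.81
After 8 (deposit($100)): balance=$1136.81 total_interest=$36.81
After 9 (withdraw($50)): balance=$1086.81 total_interest=$36.81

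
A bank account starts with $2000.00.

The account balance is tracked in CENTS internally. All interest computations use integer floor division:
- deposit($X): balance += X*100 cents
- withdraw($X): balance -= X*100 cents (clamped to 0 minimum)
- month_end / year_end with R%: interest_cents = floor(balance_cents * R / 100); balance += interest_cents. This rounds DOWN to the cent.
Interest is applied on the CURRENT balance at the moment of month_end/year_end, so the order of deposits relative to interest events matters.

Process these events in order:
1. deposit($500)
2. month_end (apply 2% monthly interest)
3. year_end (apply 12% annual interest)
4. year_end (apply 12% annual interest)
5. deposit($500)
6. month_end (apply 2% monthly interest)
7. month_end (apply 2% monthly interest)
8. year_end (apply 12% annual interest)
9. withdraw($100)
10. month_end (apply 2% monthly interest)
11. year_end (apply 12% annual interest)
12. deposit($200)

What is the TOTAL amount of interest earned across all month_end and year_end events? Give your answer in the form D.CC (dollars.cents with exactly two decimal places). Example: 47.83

After 1 (deposit($500)): balance=$2500.00 total_interest=$0.00
After 2 (month_end (apply 2% monthly interest)): balance=$2550.00 total_interest=$50.00
After 3 (year_end (apply 12% annual interest)): balance=$2856.00 total_interest=$356.00
After 4 (year_end (apply 12% annual interest)): balance=$3198.72 total_interest=$698.72
After 5 (deposit($500)): balance=$3698.72 total_interest=$698.72
After 6 (month_end (apply 2% monthly interest)): balance=$3772.69 total_interest=$772.69
After 7 (month_end (apply 2% monthly interest)): balance=$3848.14 total_interest=$848.14
After 8 (year_end (apply 12% annual interest)): balance=$4309.91 total_interest=$1309.91
After 9 (withdraw($100)): balance=$4209.91 total_interest=$1309.91
After 10 (month_end (apply 2% monthly interest)): balance=$4294.10 total_interest=$1394.10
After 11 (year_end (apply 12% annual interest)): balance=$4809.39 total_interest=$1909.39
After 12 (deposit($200)): balance=$5009.39 total_interest=$1909.39

Answer: 1909.39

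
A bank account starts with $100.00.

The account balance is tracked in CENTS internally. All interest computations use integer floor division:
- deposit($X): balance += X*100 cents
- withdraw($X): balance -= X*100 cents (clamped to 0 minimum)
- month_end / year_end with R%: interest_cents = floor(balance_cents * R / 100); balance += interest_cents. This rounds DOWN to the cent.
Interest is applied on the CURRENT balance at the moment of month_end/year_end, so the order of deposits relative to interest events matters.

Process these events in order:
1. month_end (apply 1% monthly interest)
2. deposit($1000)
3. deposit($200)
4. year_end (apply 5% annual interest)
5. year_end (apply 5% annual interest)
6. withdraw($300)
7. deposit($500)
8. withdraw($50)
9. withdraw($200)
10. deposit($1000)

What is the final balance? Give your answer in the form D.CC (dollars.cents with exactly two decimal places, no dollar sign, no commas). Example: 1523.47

After 1 (month_end (apply 1% monthly interest)): balance=$101.00 total_interest=$1.00
After 2 (deposit($1000)): balance=$1101.00 total_interest=$1.00
After 3 (deposit($200)): balance=$1301.00 total_interest=$1.00
After 4 (year_end (apply 5% annual interest)): balance=$1366.05 total_interest=$66.05
After 5 (year_end (apply 5% annual interest)): balance=$1434.35 total_interest=$134.35
After 6 (withdraw($300)): balance=$1134.35 total_interest=$134.35
After 7 (deposit($500)): balance=$1634.35 total_interest=$134.35
After 8 (withdraw($50)): balance=$1584.35 total_interest=$134.35
After 9 (withdraw($200)): balance=$1384.35 total_interest=$134.35
After 10 (deposit($1000)): balance=$2384.35 total_interest=$134.35

Answer: 2384.35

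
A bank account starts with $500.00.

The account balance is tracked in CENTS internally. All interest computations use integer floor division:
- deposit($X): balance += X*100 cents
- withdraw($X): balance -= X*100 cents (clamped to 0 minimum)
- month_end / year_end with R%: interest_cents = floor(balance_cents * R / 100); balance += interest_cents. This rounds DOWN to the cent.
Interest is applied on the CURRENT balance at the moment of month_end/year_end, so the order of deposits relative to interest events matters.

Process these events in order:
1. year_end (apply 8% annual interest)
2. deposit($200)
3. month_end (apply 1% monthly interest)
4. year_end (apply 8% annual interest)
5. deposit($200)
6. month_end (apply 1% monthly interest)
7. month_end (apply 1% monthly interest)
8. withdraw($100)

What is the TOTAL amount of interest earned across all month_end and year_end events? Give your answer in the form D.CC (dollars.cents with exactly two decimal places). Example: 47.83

After 1 (year_end (apply 8% annual interest)): balance=$540.00 total_interest=$40.00
After 2 (deposit($200)): balance=$740.00 total_interest=$40.00
After 3 (month_end (apply 1% monthly interest)): balance=$747.40 total_interest=$47.40
After 4 (year_end (apply 8% annual interest)): balance=$807.19 total_interest=$107.19
After 5 (deposit($200)): balance=$1007.19 total_interest=$107.19
After 6 (month_end (apply 1% monthly interest)): balance=$1017.26 total_interest=$117.26
After 7 (month_end (apply 1% monthly interest)): balance=$1027.43 total_interest=$127.43
After 8 (withdraw($100)): balance=$927.43 total_interest=$127.43

Answer: 127.43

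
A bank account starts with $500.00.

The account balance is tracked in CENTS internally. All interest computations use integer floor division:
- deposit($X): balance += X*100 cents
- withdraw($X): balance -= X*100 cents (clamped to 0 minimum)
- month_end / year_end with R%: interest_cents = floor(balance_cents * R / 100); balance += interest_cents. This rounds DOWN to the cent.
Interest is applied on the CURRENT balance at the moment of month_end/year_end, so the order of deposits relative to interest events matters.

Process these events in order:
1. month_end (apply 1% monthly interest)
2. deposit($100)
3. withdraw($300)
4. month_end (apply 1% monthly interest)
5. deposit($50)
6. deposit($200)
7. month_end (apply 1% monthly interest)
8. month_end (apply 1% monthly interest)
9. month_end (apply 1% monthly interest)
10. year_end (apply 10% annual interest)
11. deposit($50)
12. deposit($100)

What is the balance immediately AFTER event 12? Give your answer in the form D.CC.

After 1 (month_end (apply 1% monthly interest)): balance=$505.00 total_interest=$5.00
After 2 (deposit($100)): balance=$605.00 total_interest=$5.00
After 3 (withdraw($300)): balance=$305.00 total_interest=$5.00
After 4 (month_end (apply 1% monthly interest)): balance=$308.05 total_interest=$8.05
After 5 (deposit($50)): balance=$358.05 total_interest=$8.05
After 6 (deposit($200)): balance=$558.05 total_interest=$8.05
After 7 (month_end (apply 1% monthly interest)): balance=$563.63 total_interest=$13.63
After 8 (month_end (apply 1% monthly interest)): balance=$569.26 total_interest=$19.26
After 9 (month_end (apply 1% monthly interest)): balance=$574.95 total_interest=$24.95
After 10 (year_end (apply 10% annual interest)): balance=$632.44 total_interest=$82.44
After 11 (deposit($50)): balance=$682.44 total_interest=$82.44
After 12 (deposit($100)): balance=$782.44 total_interest=$82.44

Answer: 782.44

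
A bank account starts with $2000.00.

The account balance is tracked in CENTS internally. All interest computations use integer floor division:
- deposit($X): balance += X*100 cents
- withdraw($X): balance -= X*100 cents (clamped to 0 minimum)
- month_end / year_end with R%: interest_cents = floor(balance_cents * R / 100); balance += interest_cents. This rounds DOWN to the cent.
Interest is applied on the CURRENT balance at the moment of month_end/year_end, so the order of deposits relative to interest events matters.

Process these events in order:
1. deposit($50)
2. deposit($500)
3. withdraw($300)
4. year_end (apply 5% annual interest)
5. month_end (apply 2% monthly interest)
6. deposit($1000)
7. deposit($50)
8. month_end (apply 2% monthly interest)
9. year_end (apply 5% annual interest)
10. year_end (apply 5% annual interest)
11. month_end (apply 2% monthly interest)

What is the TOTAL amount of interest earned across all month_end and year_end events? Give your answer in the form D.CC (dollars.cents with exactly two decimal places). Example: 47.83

After 1 (deposit($50)): balance=$2050.00 total_interest=$0.00
After 2 (deposit($500)): balance=$2550.00 total_interest=$0.00
After 3 (withdraw($300)): balance=$2250.00 total_interest=$0.00
After 4 (year_end (apply 5% annual interest)): balance=$2362.50 total_interest=$112.50
After 5 (month_end (apply 2% monthly interest)): balance=$2409.75 total_interest=$159.75
After 6 (deposit($1000)): balance=$3409.75 total_interest=$159.75
After 7 (deposit($50)): balance=$3459.75 total_interest=$159.75
After 8 (month_end (apply 2% monthly interest)): balance=$3528.94 total_interest=$228.94
After 9 (year_end (apply 5% annual interest)): balance=$3705.38 total_interest=$405.38
After 10 (year_end (apply 5% annual interest)): balance=$3890.64 total_interest=$590.64
After 11 (month_end (apply 2% monthly interest)): balance=$3968.45 total_interest=$668.45

Answer: 668.45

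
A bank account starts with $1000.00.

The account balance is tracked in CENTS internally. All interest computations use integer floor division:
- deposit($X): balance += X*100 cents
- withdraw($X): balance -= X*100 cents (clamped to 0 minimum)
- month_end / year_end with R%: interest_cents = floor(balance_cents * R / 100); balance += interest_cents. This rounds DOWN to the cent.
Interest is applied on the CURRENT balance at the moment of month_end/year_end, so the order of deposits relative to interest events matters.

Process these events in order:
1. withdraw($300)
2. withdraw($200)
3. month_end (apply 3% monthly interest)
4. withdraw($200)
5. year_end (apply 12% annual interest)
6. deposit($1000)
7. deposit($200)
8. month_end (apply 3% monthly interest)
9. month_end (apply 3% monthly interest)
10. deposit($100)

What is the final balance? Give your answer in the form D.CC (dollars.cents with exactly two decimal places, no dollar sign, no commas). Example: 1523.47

After 1 (withdraw($300)): balance=$700.00 total_interest=$0.00
After 2 (withdraw($200)): balance=$500.00 total_interest=$0.00
After 3 (month_end (apply 3% monthly interest)): balance=$515.00 total_interest=$15.00
After 4 (withdraw($200)): balance=$315.00 total_interest=$15.00
After 5 (year_end (apply 12% annual interest)): balance=$352.80 total_interest=$52.80
After 6 (deposit($1000)): balance=$1352.80 total_interest=$52.80
After 7 (deposit($200)): balance=$1552.80 total_interest=$52.80
After 8 (month_end (apply 3% monthly interest)): balance=$1599.38 total_interest=$99.38
After 9 (month_end (apply 3% monthly interest)): balance=$1647.36 total_interest=$147.36
After 10 (deposit($100)): balance=$1747.36 total_interest=$147.36

Answer: 1747.36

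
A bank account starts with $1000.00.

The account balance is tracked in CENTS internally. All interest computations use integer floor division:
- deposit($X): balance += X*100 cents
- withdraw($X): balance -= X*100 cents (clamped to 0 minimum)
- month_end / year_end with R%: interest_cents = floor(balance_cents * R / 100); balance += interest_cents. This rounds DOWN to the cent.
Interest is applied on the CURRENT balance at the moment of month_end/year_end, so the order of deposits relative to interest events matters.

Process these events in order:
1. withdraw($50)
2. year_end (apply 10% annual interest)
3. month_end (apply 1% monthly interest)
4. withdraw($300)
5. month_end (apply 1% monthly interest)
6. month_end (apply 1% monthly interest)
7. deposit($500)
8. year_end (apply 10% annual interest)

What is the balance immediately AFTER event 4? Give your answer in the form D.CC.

Answer: 755.45

Derivation:
After 1 (withdraw($50)): balance=$950.00 total_interest=$0.00
After 2 (year_end (apply 10% annual interest)): balance=$1045.00 total_interest=$95.00
After 3 (month_end (apply 1% monthly interest)): balance=$1055.45 total_interest=$105.45
After 4 (withdraw($300)): balance=$755.45 total_interest=$105.45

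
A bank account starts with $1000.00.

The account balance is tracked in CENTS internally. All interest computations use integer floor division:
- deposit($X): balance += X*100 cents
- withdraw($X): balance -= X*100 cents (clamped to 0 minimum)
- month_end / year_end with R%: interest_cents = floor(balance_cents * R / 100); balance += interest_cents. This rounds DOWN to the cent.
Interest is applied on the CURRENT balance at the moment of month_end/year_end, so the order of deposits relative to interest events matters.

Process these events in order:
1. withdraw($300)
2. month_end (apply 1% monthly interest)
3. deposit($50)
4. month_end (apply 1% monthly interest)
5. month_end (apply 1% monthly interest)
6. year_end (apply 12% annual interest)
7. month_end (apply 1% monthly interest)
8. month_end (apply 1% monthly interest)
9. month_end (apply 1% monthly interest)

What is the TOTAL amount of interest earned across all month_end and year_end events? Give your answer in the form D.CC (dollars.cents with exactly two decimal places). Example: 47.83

After 1 (withdraw($300)): balance=$700.00 total_interest=$0.00
After 2 (month_end (apply 1% monthly interest)): balance=$707.00 total_interest=$7.00
After 3 (deposit($50)): balance=$757.00 total_interest=$7.00
After 4 (month_end (apply 1% monthly interest)): balance=$764.57 total_interest=$14.57
After 5 (month_end (apply 1% monthly interest)): balance=$772.21 total_interest=$22.21
After 6 (year_end (apply 12% annual interest)): balance=$864.87 total_interest=$114.87
After 7 (month_end (apply 1% monthly interest)): balance=$873.51 total_interest=$123.51
After 8 (month_end (apply 1% monthly interest)): balance=$882.24 total_interest=$132.24
After 9 (month_end (apply 1% monthly interest)): balance=$891.06 total_interest=$141.06

Answer: 141.06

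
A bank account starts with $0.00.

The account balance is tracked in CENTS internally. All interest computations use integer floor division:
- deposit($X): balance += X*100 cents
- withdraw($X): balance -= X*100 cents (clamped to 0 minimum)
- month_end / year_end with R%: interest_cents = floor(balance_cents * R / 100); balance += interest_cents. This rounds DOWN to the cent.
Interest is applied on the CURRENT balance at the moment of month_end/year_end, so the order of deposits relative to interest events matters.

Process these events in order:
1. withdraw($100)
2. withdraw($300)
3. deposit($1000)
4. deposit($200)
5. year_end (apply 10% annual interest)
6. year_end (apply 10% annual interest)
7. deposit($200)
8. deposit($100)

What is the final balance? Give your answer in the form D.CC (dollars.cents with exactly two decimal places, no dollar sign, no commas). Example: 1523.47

After 1 (withdraw($100)): balance=$0.00 total_interest=$0.00
After 2 (withdraw($300)): balance=$0.00 total_interest=$0.00
After 3 (deposit($1000)): balance=$1000.00 total_interest=$0.00
After 4 (deposit($200)): balance=$1200.00 total_interest=$0.00
After 5 (year_end (apply 10% annual interest)): balance=$1320.00 total_interest=$120.00
After 6 (year_end (apply 10% annual interest)): balance=$1452.00 total_interest=$252.00
After 7 (deposit($200)): balance=$1652.00 total_interest=$252.00
After 8 (deposit($100)): balance=$1752.00 total_interest=$252.00

Answer: 1752.00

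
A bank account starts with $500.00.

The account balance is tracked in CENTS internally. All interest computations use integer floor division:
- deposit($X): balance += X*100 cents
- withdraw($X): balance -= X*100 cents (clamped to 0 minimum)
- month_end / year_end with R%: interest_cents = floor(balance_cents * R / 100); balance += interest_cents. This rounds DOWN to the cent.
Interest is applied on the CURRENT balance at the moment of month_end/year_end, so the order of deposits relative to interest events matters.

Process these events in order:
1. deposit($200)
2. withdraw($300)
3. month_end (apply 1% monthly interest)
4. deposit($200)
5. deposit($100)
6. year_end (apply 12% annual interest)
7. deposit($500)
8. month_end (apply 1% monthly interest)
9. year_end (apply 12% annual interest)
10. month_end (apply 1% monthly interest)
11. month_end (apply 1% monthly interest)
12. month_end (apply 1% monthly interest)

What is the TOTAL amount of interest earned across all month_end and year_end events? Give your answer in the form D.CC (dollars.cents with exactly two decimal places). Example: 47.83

Answer: 301.67

Derivation:
After 1 (deposit($200)): balance=$700.00 total_interest=$0.00
After 2 (withdraw($300)): balance=$400.00 total_interest=$0.00
After 3 (month_end (apply 1% monthly interest)): balance=$404.00 total_interest=$4.00
After 4 (deposit($200)): balance=$604.00 total_interest=$4.00
After 5 (deposit($100)): balance=$704.00 total_interest=$4.00
After 6 (year_end (apply 12% annual interest)): balance=$788.48 total_interest=$88.48
After 7 (deposit($500)): balance=$1288.48 total_interest=$88.48
After 8 (month_end (apply 1% monthly interest)): balance=$1301.36 total_interest=$101.36
After 9 (year_end (apply 12% annual interest)): balance=$1457.52 total_interest=$257.52
After 10 (month_end (apply 1% monthly interest)): balance=$1472.09 total_interest=$272.09
After 11 (month_end (apply 1% monthly interest)): balance=$1486.81 total_interest=$286.81
After 12 (month_end (apply 1% monthly interest)): balance=$1501.67 total_interest=$301.67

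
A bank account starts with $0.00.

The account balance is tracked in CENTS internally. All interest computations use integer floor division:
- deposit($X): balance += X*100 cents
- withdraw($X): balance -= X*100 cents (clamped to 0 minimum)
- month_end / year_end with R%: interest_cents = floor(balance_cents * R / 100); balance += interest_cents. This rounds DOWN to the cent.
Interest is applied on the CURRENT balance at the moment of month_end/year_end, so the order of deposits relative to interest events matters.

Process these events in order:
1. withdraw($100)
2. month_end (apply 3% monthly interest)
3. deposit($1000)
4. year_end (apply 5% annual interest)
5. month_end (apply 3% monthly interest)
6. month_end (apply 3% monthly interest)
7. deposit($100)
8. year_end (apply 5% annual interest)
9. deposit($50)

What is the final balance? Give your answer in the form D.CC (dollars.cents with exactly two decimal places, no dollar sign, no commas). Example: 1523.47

Answer: 1324.63

Derivation:
After 1 (withdraw($100)): balance=$0.00 total_interest=$0.00
After 2 (month_end (apply 3% monthly interest)): balance=$0.00 total_interest=$0.00
After 3 (deposit($1000)): balance=$1000.00 total_interest=$0.00
After 4 (year_end (apply 5% annual interest)): balance=$1050.00 total_interest=$50.00
After 5 (month_end (apply 3% monthly interest)): balance=$1081.50 total_interest=$81.50
After 6 (month_end (apply 3% monthly interest)): balance=$1113.94 total_interest=$113.94
After 7 (deposit($100)): balance=$1213.94 total_interest=$113.94
After 8 (year_end (apply 5% annual interest)): balance=$1274.63 total_interest=$174.63
After 9 (deposit($50)): balance=$1324.63 total_interest=$174.63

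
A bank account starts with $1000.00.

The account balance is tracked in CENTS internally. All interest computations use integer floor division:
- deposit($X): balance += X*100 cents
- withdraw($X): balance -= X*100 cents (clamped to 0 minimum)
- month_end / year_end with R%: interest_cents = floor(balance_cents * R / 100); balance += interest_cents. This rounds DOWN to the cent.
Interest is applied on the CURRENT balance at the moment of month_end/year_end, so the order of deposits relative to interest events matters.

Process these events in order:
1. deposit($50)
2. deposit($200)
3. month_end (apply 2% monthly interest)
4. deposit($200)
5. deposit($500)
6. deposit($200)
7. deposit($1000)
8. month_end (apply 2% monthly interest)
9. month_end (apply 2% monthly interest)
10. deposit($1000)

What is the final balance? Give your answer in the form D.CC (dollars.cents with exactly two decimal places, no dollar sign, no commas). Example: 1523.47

Answer: 4303.27

Derivation:
After 1 (deposit($50)): balance=$1050.00 total_interest=$0.00
After 2 (deposit($200)): balance=$1250.00 total_interest=$0.00
After 3 (month_end (apply 2% monthly interest)): balance=$1275.00 total_interest=$25.00
After 4 (deposit($200)): balance=$1475.00 total_interest=$25.00
After 5 (deposit($500)): balance=$1975.00 total_interest=$25.00
After 6 (deposit($200)): balance=$2175.00 total_interest=$25.00
After 7 (deposit($1000)): balance=$3175.00 total_interest=$25.00
After 8 (month_end (apply 2% monthly interest)): balance=$3238.50 total_interest=$88.50
After 9 (month_end (apply 2% monthly interest)): balance=$3303.27 total_interest=$153.27
After 10 (deposit($1000)): balance=$4303.27 total_interest=$153.27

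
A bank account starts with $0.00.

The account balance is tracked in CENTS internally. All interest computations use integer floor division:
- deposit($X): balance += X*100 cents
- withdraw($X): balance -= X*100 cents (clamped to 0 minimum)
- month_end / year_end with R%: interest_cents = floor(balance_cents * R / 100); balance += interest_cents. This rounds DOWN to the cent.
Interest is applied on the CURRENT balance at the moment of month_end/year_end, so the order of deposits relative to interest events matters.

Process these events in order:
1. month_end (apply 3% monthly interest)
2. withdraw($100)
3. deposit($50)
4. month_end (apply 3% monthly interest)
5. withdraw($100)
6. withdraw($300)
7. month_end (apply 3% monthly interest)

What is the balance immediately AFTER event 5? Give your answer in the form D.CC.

After 1 (month_end (apply 3% monthly interest)): balance=$0.00 total_interest=$0.00
After 2 (withdraw($100)): balance=$0.00 total_interest=$0.00
After 3 (deposit($50)): balance=$50.00 total_interest=$0.00
After 4 (month_end (apply 3% monthly interest)): balance=$51.50 total_interest=$1.50
After 5 (withdraw($100)): balance=$0.00 total_interest=$1.50

Answer: 0.00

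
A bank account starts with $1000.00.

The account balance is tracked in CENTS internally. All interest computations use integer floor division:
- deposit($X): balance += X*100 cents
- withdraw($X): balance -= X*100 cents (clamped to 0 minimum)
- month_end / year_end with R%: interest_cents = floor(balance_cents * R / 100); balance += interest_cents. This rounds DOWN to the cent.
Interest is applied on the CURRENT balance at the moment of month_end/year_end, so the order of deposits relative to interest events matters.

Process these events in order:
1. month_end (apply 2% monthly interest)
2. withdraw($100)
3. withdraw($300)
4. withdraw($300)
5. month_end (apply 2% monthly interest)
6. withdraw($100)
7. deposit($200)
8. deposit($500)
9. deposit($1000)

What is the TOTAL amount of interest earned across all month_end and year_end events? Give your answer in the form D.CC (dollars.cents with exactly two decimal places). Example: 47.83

Answer: 26.40

Derivation:
After 1 (month_end (apply 2% monthly interest)): balance=$1020.00 total_interest=$20.00
After 2 (withdraw($100)): balance=$920.00 total_interest=$20.00
After 3 (withdraw($300)): balance=$620.00 total_interest=$20.00
After 4 (withdraw($300)): balance=$320.00 total_interest=$20.00
After 5 (month_end (apply 2% monthly interest)): balance=$326.40 total_interest=$26.40
After 6 (withdraw($100)): balance=$226.40 total_interest=$26.40
After 7 (deposit($200)): balance=$426.40 total_interest=$26.40
After 8 (deposit($500)): balance=$926.40 total_interest=$26.40
After 9 (deposit($1000)): balance=$1926.40 total_interest=$26.40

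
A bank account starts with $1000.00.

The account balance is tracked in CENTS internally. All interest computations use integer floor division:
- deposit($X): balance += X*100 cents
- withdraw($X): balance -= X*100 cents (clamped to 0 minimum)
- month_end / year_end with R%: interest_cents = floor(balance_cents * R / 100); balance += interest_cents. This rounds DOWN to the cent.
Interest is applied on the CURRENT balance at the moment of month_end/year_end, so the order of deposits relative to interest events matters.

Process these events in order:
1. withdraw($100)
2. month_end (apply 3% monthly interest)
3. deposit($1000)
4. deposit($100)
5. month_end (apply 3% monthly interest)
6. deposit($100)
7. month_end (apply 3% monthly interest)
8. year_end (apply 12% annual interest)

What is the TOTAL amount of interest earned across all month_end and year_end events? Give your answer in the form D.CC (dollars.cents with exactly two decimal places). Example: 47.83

Answer: 423.85

Derivation:
After 1 (withdraw($100)): balance=$900.00 total_interest=$0.00
After 2 (month_end (apply 3% monthly interest)): balance=$927.00 total_interest=$27.00
After 3 (deposit($1000)): balance=$1927.00 total_interest=$27.00
After 4 (deposit($100)): balance=$2027.00 total_interest=$27.00
After 5 (month_end (apply 3% monthly interest)): balance=$2087.81 total_interest=$87.81
After 6 (deposit($100)): balance=$2187.81 total_interest=$87.81
After 7 (month_end (apply 3% monthly interest)): balance=$2253.44 total_interest=$153.44
After 8 (year_end (apply 12% annual interest)): balance=$2523.85 total_interest=$423.85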